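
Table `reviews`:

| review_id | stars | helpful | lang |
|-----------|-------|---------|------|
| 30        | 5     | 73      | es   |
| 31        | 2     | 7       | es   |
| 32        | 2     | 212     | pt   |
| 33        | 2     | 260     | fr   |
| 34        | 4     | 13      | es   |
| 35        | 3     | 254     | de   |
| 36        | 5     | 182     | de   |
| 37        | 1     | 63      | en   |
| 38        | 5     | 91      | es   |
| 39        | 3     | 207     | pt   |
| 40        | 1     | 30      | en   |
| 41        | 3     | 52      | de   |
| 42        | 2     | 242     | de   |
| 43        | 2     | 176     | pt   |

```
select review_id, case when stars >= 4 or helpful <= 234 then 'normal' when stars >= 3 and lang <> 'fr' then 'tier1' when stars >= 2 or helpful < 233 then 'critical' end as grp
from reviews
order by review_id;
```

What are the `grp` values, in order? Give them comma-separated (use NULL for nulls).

review_id=30: stars >= 4 or helpful <= 234 → normal
review_id=31: stars >= 4 or helpful <= 234 → normal
review_id=32: stars >= 4 or helpful <= 234 → normal
review_id=33: stars >= 2 or helpful < 233 → critical
review_id=34: stars >= 4 or helpful <= 234 → normal
review_id=35: stars >= 3 and lang <> 'fr' → tier1
review_id=36: stars >= 4 or helpful <= 234 → normal
review_id=37: stars >= 4 or helpful <= 234 → normal
review_id=38: stars >= 4 or helpful <= 234 → normal
review_id=39: stars >= 4 or helpful <= 234 → normal
review_id=40: stars >= 4 or helpful <= 234 → normal
review_id=41: stars >= 4 or helpful <= 234 → normal
review_id=42: stars >= 2 or helpful < 233 → critical
review_id=43: stars >= 4 or helpful <= 234 → normal

normal, normal, normal, critical, normal, tier1, normal, normal, normal, normal, normal, normal, critical, normal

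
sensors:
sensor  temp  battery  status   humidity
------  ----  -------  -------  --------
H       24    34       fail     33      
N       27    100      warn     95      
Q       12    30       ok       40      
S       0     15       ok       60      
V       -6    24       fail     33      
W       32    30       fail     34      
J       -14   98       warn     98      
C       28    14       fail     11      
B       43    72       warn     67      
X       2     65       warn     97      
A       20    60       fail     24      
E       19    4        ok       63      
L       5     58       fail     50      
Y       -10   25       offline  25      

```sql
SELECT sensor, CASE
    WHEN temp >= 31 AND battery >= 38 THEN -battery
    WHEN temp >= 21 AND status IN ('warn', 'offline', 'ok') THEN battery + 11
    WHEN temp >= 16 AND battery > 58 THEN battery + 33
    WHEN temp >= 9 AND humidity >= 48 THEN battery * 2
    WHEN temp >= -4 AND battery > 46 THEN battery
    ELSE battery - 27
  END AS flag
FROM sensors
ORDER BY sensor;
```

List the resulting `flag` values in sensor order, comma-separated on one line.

93, -72, -13, 8, 7, 71, 58, 111, 3, -12, -3, 3, 65, -2

sensor=A: temp >= 16 AND battery > 58 → 93
sensor=B: temp >= 31 AND battery >= 38 → -72
sensor=C: ELSE → -13
sensor=E: temp >= 9 AND humidity >= 48 → 8
sensor=H: ELSE → 7
sensor=J: ELSE → 71
sensor=L: temp >= -4 AND battery > 46 → 58
sensor=N: temp >= 21 AND status IN ('warn', 'offline', 'ok') → 111
sensor=Q: ELSE → 3
sensor=S: ELSE → -12
sensor=V: ELSE → -3
sensor=W: ELSE → 3
sensor=X: temp >= -4 AND battery > 46 → 65
sensor=Y: ELSE → -2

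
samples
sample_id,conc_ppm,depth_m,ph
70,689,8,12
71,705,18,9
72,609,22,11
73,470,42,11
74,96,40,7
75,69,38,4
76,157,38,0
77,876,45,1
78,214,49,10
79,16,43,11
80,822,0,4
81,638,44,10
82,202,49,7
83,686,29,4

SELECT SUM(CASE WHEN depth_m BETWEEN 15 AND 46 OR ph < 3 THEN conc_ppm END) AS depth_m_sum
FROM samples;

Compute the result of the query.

sample_id=70: ✗
sample_id=71: ✓ → 705
sample_id=72: ✓ → 609
sample_id=73: ✓ → 470
sample_id=74: ✓ → 96
sample_id=75: ✓ → 69
sample_id=76: ✓ → 157
sample_id=77: ✓ → 876
sample_id=78: ✗
sample_id=79: ✓ → 16
sample_id=80: ✗
sample_id=81: ✓ → 638
sample_id=82: ✗
sample_id=83: ✓ → 686
depth_m_sum = 705 + 609 + 470 + 96 + 69 + 157 + 876 + 16 + 638 + 686 = 4322

4322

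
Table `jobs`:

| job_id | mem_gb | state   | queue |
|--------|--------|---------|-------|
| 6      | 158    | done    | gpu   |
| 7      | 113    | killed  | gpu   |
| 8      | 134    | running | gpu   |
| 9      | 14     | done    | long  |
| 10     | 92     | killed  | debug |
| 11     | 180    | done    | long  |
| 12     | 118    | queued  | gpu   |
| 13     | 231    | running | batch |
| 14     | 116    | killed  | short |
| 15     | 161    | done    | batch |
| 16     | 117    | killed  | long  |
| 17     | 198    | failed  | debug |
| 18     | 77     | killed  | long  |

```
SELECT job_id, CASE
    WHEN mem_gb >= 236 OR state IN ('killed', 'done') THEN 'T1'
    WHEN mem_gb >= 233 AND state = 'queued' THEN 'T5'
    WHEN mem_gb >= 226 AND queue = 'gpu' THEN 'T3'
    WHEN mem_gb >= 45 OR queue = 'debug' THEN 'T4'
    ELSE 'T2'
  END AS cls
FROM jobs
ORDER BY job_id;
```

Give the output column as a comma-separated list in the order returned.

T1, T1, T4, T1, T1, T1, T4, T4, T1, T1, T1, T4, T1

job_id=6: mem_gb >= 236 OR state IN ('killed', 'done') → T1
job_id=7: mem_gb >= 236 OR state IN ('killed', 'done') → T1
job_id=8: mem_gb >= 45 OR queue = 'debug' → T4
job_id=9: mem_gb >= 236 OR state IN ('killed', 'done') → T1
job_id=10: mem_gb >= 236 OR state IN ('killed', 'done') → T1
job_id=11: mem_gb >= 236 OR state IN ('killed', 'done') → T1
job_id=12: mem_gb >= 45 OR queue = 'debug' → T4
job_id=13: mem_gb >= 45 OR queue = 'debug' → T4
job_id=14: mem_gb >= 236 OR state IN ('killed', 'done') → T1
job_id=15: mem_gb >= 236 OR state IN ('killed', 'done') → T1
job_id=16: mem_gb >= 236 OR state IN ('killed', 'done') → T1
job_id=17: mem_gb >= 45 OR queue = 'debug' → T4
job_id=18: mem_gb >= 236 OR state IN ('killed', 'done') → T1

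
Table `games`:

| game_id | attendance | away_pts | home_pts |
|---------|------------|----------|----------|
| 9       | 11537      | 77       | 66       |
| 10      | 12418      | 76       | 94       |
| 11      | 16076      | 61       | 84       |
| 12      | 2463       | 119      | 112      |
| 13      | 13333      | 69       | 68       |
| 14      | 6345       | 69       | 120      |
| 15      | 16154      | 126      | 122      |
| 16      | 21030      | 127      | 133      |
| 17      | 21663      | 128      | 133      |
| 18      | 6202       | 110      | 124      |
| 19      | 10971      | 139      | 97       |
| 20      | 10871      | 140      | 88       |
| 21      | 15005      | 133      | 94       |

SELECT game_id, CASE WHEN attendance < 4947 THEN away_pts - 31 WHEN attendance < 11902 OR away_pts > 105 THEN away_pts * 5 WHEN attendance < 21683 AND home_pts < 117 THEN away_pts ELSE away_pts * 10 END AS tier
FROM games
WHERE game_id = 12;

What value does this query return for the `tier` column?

88

game_id = 12: attendance=2463, away_pts=119, home_pts=112.
attendance < 4947 → true → 88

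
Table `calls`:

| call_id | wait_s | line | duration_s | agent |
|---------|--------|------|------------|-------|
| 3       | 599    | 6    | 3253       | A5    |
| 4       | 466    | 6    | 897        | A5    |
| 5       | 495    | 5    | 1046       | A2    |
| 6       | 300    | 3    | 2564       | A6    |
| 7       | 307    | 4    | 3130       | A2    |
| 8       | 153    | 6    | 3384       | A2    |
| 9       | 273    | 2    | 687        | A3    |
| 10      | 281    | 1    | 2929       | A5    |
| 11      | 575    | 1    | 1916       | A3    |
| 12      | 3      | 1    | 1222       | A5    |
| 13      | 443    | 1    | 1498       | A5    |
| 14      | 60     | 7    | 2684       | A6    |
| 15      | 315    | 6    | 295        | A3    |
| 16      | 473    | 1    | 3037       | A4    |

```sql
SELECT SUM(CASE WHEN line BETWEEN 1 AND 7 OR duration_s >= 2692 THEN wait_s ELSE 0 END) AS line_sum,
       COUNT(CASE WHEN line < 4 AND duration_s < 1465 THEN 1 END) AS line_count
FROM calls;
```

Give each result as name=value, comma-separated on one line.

[line_sum: line BETWEEN 1 AND 7 OR duration_s >= 2692]
call_id=3: ✓ → 599
call_id=4: ✓ → 466
call_id=5: ✓ → 495
call_id=6: ✓ → 300
call_id=7: ✓ → 307
call_id=8: ✓ → 153
call_id=9: ✓ → 273
call_id=10: ✓ → 281
call_id=11: ✓ → 575
call_id=12: ✓ → 3
call_id=13: ✓ → 443
call_id=14: ✓ → 60
call_id=15: ✓ → 315
call_id=16: ✓ → 473
line_sum = 599 + 466 + 495 + 300 + 307 + 153 + 273 + 281 + 575 + 3 + 443 + 60 + 315 + 473 = 4743
—
[line_count: line < 4 AND duration_s < 1465]
call_id=3: ✗
call_id=4: ✗
call_id=5: ✗
call_id=6: ✗
call_id=7: ✗
call_id=8: ✗
call_id=9: ✓ → 1
call_id=10: ✗
call_id=11: ✗
call_id=12: ✓ → 1
call_id=13: ✗
call_id=14: ✗
call_id=15: ✗
call_id=16: ✗
line_count = COUNT(1, 1) = 2

line_sum=4743, line_count=2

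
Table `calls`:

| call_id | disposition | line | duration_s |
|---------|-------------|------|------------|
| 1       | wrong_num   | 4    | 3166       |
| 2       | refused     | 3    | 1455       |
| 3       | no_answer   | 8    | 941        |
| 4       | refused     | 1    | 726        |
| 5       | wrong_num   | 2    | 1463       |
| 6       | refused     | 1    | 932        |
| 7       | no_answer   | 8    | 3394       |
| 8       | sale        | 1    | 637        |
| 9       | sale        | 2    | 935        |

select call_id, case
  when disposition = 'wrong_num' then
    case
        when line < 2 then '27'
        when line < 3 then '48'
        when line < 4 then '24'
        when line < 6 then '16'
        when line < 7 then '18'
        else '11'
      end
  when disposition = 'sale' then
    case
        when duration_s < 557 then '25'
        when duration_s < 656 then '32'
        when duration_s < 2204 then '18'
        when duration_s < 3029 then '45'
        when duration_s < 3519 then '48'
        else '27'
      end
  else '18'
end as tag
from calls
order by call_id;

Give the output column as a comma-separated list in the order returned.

call_id=1: disposition='wrong_num' → inner[line < 6] → 16
call_id=2: disposition='refused' → outer ELSE → 18
call_id=3: disposition='no_answer' → outer ELSE → 18
call_id=4: disposition='refused' → outer ELSE → 18
call_id=5: disposition='wrong_num' → inner[line < 3] → 48
call_id=6: disposition='refused' → outer ELSE → 18
call_id=7: disposition='no_answer' → outer ELSE → 18
call_id=8: disposition='sale' → inner[duration_s < 656] → 32
call_id=9: disposition='sale' → inner[duration_s < 2204] → 18

16, 18, 18, 18, 48, 18, 18, 32, 18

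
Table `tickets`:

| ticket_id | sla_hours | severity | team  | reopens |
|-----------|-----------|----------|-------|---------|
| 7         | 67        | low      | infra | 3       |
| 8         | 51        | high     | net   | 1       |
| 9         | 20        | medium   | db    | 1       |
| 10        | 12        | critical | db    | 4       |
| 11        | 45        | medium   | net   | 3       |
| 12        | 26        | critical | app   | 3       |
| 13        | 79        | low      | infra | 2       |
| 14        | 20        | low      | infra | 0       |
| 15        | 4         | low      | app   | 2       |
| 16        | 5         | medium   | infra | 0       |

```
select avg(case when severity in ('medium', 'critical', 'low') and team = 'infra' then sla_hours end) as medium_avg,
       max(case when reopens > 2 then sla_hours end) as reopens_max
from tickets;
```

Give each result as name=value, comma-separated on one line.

medium_avg=42.75, reopens_max=67

[medium_avg: severity in ('medium', 'critical', 'low') and team = 'infra']
ticket_id=7: ✓ → 67
ticket_id=8: ✗
ticket_id=9: ✗
ticket_id=10: ✗
ticket_id=11: ✗
ticket_id=12: ✗
ticket_id=13: ✓ → 79
ticket_id=14: ✓ → 20
ticket_id=15: ✗
ticket_id=16: ✓ → 5
medium_avg = (67 + 79 + 20 + 5) / 4 = 42.75
—
[reopens_max: reopens > 2]
ticket_id=7: ✓ → 67
ticket_id=8: ✗
ticket_id=9: ✗
ticket_id=10: ✓ → 12
ticket_id=11: ✓ → 45
ticket_id=12: ✓ → 26
ticket_id=13: ✗
ticket_id=14: ✗
ticket_id=15: ✗
ticket_id=16: ✗
reopens_max = MAX(67, 12, 45, 26) = 67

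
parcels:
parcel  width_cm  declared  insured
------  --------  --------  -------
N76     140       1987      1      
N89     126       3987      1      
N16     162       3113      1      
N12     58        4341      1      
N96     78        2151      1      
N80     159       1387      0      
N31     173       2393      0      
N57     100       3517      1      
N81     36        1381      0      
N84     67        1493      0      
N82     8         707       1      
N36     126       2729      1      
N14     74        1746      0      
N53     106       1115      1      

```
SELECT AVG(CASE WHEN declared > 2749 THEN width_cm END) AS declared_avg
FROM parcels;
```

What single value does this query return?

parcel=N76: ✗
parcel=N89: ✓ → 126
parcel=N16: ✓ → 162
parcel=N12: ✓ → 58
parcel=N96: ✗
parcel=N80: ✗
parcel=N31: ✗
parcel=N57: ✓ → 100
parcel=N81: ✗
parcel=N84: ✗
parcel=N82: ✗
parcel=N36: ✗
parcel=N14: ✗
parcel=N53: ✗
declared_avg = (126 + 162 + 58 + 100) / 4 = 111.5

111.5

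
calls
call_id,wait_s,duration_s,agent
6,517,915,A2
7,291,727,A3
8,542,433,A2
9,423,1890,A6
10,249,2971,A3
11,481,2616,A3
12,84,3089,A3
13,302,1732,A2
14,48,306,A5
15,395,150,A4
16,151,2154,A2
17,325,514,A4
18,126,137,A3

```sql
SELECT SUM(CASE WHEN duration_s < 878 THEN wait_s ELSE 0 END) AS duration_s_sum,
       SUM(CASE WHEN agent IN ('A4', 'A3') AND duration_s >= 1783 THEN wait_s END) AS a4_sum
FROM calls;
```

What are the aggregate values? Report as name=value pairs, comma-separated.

duration_s_sum=1727, a4_sum=814

[duration_s_sum: duration_s < 878]
call_id=6: ✗
call_id=7: ✓ → 291
call_id=8: ✓ → 542
call_id=9: ✗
call_id=10: ✗
call_id=11: ✗
call_id=12: ✗
call_id=13: ✗
call_id=14: ✓ → 48
call_id=15: ✓ → 395
call_id=16: ✗
call_id=17: ✓ → 325
call_id=18: ✓ → 126
duration_s_sum = 291 + 542 + 48 + 395 + 325 + 126 = 1727
—
[a4_sum: agent IN ('A4', 'A3') AND duration_s >= 1783]
call_id=6: ✗
call_id=7: ✗
call_id=8: ✗
call_id=9: ✗
call_id=10: ✓ → 249
call_id=11: ✓ → 481
call_id=12: ✓ → 84
call_id=13: ✗
call_id=14: ✗
call_id=15: ✗
call_id=16: ✗
call_id=17: ✗
call_id=18: ✗
a4_sum = 249 + 481 + 84 = 814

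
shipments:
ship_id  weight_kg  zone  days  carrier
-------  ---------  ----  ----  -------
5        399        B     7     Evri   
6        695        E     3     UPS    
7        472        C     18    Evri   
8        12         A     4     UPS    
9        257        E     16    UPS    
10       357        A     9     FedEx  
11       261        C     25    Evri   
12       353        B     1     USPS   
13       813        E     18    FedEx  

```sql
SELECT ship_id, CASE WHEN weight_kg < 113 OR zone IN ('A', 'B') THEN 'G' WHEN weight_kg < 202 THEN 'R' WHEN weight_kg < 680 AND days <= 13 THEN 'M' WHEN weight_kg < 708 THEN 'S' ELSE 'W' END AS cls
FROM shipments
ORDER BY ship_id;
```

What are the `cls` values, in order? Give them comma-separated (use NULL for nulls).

ship_id=5: weight_kg < 113 OR zone IN ('A', 'B') → G
ship_id=6: weight_kg < 708 → S
ship_id=7: weight_kg < 708 → S
ship_id=8: weight_kg < 113 OR zone IN ('A', 'B') → G
ship_id=9: weight_kg < 708 → S
ship_id=10: weight_kg < 113 OR zone IN ('A', 'B') → G
ship_id=11: weight_kg < 708 → S
ship_id=12: weight_kg < 113 OR zone IN ('A', 'B') → G
ship_id=13: ELSE → W

G, S, S, G, S, G, S, G, W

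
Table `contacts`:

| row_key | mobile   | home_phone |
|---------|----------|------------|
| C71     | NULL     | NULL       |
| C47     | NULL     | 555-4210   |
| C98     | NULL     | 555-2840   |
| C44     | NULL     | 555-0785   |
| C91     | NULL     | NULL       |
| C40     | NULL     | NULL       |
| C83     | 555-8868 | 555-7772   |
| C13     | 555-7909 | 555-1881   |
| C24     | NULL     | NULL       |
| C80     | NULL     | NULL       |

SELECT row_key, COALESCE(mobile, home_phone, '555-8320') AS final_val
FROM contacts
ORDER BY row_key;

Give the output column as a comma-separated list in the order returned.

row_key=C13: mobile=555-7909 → 555-7909
row_key=C24: mobile=NULL, home_phone=NULL, → literal 555-8320 → 555-8320
row_key=C40: mobile=NULL, home_phone=NULL, → literal 555-8320 → 555-8320
row_key=C44: mobile=NULL, home_phone=555-0785 → 555-0785
row_key=C47: mobile=NULL, home_phone=555-4210 → 555-4210
row_key=C71: mobile=NULL, home_phone=NULL, → literal 555-8320 → 555-8320
row_key=C80: mobile=NULL, home_phone=NULL, → literal 555-8320 → 555-8320
row_key=C83: mobile=555-8868 → 555-8868
row_key=C91: mobile=NULL, home_phone=NULL, → literal 555-8320 → 555-8320
row_key=C98: mobile=NULL, home_phone=555-2840 → 555-2840

555-7909, 555-8320, 555-8320, 555-0785, 555-4210, 555-8320, 555-8320, 555-8868, 555-8320, 555-2840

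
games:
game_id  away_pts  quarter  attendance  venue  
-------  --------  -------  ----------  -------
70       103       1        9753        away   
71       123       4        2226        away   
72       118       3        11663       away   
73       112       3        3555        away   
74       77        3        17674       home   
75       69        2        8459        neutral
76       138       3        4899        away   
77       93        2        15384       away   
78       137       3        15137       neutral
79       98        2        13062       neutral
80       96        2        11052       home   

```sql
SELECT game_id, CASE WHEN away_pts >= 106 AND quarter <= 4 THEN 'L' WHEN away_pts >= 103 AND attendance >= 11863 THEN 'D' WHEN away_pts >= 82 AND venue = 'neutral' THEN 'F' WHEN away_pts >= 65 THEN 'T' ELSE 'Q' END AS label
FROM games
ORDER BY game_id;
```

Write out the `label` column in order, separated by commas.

T, L, L, L, T, T, L, T, L, F, T

game_id=70: away_pts >= 65 → T
game_id=71: away_pts >= 106 AND quarter <= 4 → L
game_id=72: away_pts >= 106 AND quarter <= 4 → L
game_id=73: away_pts >= 106 AND quarter <= 4 → L
game_id=74: away_pts >= 65 → T
game_id=75: away_pts >= 65 → T
game_id=76: away_pts >= 106 AND quarter <= 4 → L
game_id=77: away_pts >= 65 → T
game_id=78: away_pts >= 106 AND quarter <= 4 → L
game_id=79: away_pts >= 82 AND venue = 'neutral' → F
game_id=80: away_pts >= 65 → T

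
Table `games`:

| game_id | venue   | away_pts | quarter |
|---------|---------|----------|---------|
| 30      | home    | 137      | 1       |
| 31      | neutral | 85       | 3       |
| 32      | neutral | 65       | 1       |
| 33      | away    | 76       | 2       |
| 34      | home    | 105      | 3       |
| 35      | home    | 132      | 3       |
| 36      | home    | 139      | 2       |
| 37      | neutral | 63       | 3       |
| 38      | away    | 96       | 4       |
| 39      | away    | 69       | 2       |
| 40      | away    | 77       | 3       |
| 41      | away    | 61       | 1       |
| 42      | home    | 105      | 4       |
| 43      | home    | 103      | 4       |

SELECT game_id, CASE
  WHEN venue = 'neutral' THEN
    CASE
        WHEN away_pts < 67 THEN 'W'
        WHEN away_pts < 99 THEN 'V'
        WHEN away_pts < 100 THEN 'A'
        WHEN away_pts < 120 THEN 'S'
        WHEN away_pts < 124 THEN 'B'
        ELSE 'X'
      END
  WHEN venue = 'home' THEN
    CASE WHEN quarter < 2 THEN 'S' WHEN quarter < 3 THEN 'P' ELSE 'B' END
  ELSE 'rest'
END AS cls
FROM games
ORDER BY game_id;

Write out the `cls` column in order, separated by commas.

game_id=30: venue='home' → inner[quarter < 2] → S
game_id=31: venue='neutral' → inner[away_pts < 99] → V
game_id=32: venue='neutral' → inner[away_pts < 67] → W
game_id=33: venue='away' → outer ELSE → rest
game_id=34: venue='home' → inner[ELSE] → B
game_id=35: venue='home' → inner[ELSE] → B
game_id=36: venue='home' → inner[quarter < 3] → P
game_id=37: venue='neutral' → inner[away_pts < 67] → W
game_id=38: venue='away' → outer ELSE → rest
game_id=39: venue='away' → outer ELSE → rest
game_id=40: venue='away' → outer ELSE → rest
game_id=41: venue='away' → outer ELSE → rest
game_id=42: venue='home' → inner[ELSE] → B
game_id=43: venue='home' → inner[ELSE] → B

S, V, W, rest, B, B, P, W, rest, rest, rest, rest, B, B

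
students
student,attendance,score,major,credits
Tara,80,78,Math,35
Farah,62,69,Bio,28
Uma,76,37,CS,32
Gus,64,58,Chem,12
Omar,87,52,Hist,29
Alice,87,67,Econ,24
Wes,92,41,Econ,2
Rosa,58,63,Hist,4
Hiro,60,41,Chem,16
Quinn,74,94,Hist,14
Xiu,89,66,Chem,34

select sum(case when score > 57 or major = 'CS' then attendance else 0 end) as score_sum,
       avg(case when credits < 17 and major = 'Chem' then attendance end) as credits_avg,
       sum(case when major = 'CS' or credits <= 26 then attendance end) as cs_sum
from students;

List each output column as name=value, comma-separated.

[score_sum: score > 57 or major = 'CS']
student=Tara: ✓ → 80
student=Farah: ✓ → 62
student=Uma: ✓ → 76
student=Gus: ✓ → 64
student=Omar: ✗
student=Alice: ✓ → 87
student=Wes: ✗
student=Rosa: ✓ → 58
student=Hiro: ✗
student=Quinn: ✓ → 74
student=Xiu: ✓ → 89
score_sum = 80 + 62 + 76 + 64 + 87 + 58 + 74 + 89 = 590
—
[credits_avg: credits < 17 and major = 'Chem']
student=Tara: ✗
student=Farah: ✗
student=Uma: ✗
student=Gus: ✓ → 64
student=Omar: ✗
student=Alice: ✗
student=Wes: ✗
student=Rosa: ✗
student=Hiro: ✓ → 60
student=Quinn: ✗
student=Xiu: ✗
credits_avg = (64 + 60) / 2 = 62
—
[cs_sum: major = 'CS' or credits <= 26]
student=Tara: ✗
student=Farah: ✗
student=Uma: ✓ → 76
student=Gus: ✓ → 64
student=Omar: ✗
student=Alice: ✓ → 87
student=Wes: ✓ → 92
student=Rosa: ✓ → 58
student=Hiro: ✓ → 60
student=Quinn: ✓ → 74
student=Xiu: ✗
cs_sum = 76 + 64 + 87 + 92 + 58 + 60 + 74 = 511

score_sum=590, credits_avg=62, cs_sum=511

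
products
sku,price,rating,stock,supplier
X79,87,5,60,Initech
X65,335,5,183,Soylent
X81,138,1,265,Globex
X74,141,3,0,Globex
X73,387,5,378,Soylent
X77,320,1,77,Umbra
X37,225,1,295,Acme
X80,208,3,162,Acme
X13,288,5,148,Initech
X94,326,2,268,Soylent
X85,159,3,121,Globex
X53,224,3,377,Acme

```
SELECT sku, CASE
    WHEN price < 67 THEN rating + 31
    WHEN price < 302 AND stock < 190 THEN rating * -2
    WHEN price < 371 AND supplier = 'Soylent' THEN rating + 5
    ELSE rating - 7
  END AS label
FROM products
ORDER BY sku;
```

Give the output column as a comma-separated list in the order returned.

-10, -6, -4, 10, -2, -6, -6, -10, -6, -6, -6, 7

sku=X13: price < 302 AND stock < 190 → -10
sku=X37: ELSE → -6
sku=X53: ELSE → -4
sku=X65: price < 371 AND supplier = 'Soylent' → 10
sku=X73: ELSE → -2
sku=X74: price < 302 AND stock < 190 → -6
sku=X77: ELSE → -6
sku=X79: price < 302 AND stock < 190 → -10
sku=X80: price < 302 AND stock < 190 → -6
sku=X81: ELSE → -6
sku=X85: price < 302 AND stock < 190 → -6
sku=X94: price < 371 AND supplier = 'Soylent' → 7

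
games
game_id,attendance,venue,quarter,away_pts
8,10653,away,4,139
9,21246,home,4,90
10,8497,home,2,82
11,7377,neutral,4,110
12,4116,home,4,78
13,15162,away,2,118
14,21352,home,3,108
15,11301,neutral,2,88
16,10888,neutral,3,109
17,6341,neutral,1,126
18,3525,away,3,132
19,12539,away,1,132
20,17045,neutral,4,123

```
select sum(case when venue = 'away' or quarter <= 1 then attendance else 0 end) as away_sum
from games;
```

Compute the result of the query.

48220

game_id=8: ✓ → 10653
game_id=9: ✗
game_id=10: ✗
game_id=11: ✗
game_id=12: ✗
game_id=13: ✓ → 15162
game_id=14: ✗
game_id=15: ✗
game_id=16: ✗
game_id=17: ✓ → 6341
game_id=18: ✓ → 3525
game_id=19: ✓ → 12539
game_id=20: ✗
away_sum = 10653 + 15162 + 6341 + 3525 + 12539 = 48220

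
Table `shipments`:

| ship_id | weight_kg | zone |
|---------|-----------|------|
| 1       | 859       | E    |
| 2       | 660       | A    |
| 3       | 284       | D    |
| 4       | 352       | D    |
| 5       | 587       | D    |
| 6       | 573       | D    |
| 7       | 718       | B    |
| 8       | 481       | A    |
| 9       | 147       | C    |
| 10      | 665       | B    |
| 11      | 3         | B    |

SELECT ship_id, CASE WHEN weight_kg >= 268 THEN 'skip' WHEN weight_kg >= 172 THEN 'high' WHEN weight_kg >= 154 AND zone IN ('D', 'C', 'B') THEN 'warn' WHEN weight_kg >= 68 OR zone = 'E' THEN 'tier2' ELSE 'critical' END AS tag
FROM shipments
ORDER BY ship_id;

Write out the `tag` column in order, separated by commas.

ship_id=1: weight_kg >= 268 → skip
ship_id=2: weight_kg >= 268 → skip
ship_id=3: weight_kg >= 268 → skip
ship_id=4: weight_kg >= 268 → skip
ship_id=5: weight_kg >= 268 → skip
ship_id=6: weight_kg >= 268 → skip
ship_id=7: weight_kg >= 268 → skip
ship_id=8: weight_kg >= 268 → skip
ship_id=9: weight_kg >= 68 OR zone = 'E' → tier2
ship_id=10: weight_kg >= 268 → skip
ship_id=11: ELSE → critical

skip, skip, skip, skip, skip, skip, skip, skip, tier2, skip, critical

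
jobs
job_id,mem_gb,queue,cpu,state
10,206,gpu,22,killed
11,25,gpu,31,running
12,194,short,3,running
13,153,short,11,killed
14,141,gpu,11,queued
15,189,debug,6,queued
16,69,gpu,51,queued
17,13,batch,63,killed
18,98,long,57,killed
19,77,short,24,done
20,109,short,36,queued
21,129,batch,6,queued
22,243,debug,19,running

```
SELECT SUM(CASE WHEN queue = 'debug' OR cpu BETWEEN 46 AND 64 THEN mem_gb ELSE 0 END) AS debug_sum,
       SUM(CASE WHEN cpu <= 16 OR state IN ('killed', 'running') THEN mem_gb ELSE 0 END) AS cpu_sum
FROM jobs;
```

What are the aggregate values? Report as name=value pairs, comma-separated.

[debug_sum: queue = 'debug' OR cpu BETWEEN 46 AND 64]
job_id=10: ✗
job_id=11: ✗
job_id=12: ✗
job_id=13: ✗
job_id=14: ✗
job_id=15: ✓ → 189
job_id=16: ✓ → 69
job_id=17: ✓ → 13
job_id=18: ✓ → 98
job_id=19: ✗
job_id=20: ✗
job_id=21: ✗
job_id=22: ✓ → 243
debug_sum = 189 + 69 + 13 + 98 + 243 = 612
—
[cpu_sum: cpu <= 16 OR state IN ('killed', 'running')]
job_id=10: ✓ → 206
job_id=11: ✓ → 25
job_id=12: ✓ → 194
job_id=13: ✓ → 153
job_id=14: ✓ → 141
job_id=15: ✓ → 189
job_id=16: ✗
job_id=17: ✓ → 13
job_id=18: ✓ → 98
job_id=19: ✗
job_id=20: ✗
job_id=21: ✓ → 129
job_id=22: ✓ → 243
cpu_sum = 206 + 25 + 194 + 153 + 141 + 189 + 13 + 98 + 129 + 243 = 1391

debug_sum=612, cpu_sum=1391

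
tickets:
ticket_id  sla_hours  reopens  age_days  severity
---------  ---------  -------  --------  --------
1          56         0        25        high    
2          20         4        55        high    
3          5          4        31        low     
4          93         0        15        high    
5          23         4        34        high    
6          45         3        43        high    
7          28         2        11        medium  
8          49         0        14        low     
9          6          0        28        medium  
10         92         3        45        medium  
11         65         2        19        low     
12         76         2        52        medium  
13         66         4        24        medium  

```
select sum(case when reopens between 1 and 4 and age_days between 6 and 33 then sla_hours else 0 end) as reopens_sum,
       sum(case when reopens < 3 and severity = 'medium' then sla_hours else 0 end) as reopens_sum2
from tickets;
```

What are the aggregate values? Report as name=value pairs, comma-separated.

reopens_sum=164, reopens_sum2=110

[reopens_sum: reopens between 1 and 4 and age_days between 6 and 33]
ticket_id=1: ✗
ticket_id=2: ✗
ticket_id=3: ✓ → 5
ticket_id=4: ✗
ticket_id=5: ✗
ticket_id=6: ✗
ticket_id=7: ✓ → 28
ticket_id=8: ✗
ticket_id=9: ✗
ticket_id=10: ✗
ticket_id=11: ✓ → 65
ticket_id=12: ✗
ticket_id=13: ✓ → 66
reopens_sum = 5 + 28 + 65 + 66 = 164
—
[reopens_sum2: reopens < 3 and severity = 'medium']
ticket_id=1: ✗
ticket_id=2: ✗
ticket_id=3: ✗
ticket_id=4: ✗
ticket_id=5: ✗
ticket_id=6: ✗
ticket_id=7: ✓ → 28
ticket_id=8: ✗
ticket_id=9: ✓ → 6
ticket_id=10: ✗
ticket_id=11: ✗
ticket_id=12: ✓ → 76
ticket_id=13: ✗
reopens_sum2 = 28 + 6 + 76 = 110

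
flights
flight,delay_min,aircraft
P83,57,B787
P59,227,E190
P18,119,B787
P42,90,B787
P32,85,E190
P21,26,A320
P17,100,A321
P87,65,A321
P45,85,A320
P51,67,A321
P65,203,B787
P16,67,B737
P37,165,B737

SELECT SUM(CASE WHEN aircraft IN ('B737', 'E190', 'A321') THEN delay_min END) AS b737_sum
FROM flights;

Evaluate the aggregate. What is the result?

flight=P83: ✗
flight=P59: ✓ → 227
flight=P18: ✗
flight=P42: ✗
flight=P32: ✓ → 85
flight=P21: ✗
flight=P17: ✓ → 100
flight=P87: ✓ → 65
flight=P45: ✗
flight=P51: ✓ → 67
flight=P65: ✗
flight=P16: ✓ → 67
flight=P37: ✓ → 165
b737_sum = 227 + 85 + 100 + 65 + 67 + 67 + 165 = 776

776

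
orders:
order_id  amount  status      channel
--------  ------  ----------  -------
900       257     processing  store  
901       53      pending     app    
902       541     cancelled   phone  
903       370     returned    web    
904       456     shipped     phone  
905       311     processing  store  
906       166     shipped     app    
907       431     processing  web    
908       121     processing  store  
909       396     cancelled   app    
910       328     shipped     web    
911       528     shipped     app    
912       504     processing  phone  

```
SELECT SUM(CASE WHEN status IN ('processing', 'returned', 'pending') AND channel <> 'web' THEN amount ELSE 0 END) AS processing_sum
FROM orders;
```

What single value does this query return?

1246

order_id=900: ✓ → 257
order_id=901: ✓ → 53
order_id=902: ✗
order_id=903: ✗
order_id=904: ✗
order_id=905: ✓ → 311
order_id=906: ✗
order_id=907: ✗
order_id=908: ✓ → 121
order_id=909: ✗
order_id=910: ✗
order_id=911: ✗
order_id=912: ✓ → 504
processing_sum = 257 + 53 + 311 + 121 + 504 = 1246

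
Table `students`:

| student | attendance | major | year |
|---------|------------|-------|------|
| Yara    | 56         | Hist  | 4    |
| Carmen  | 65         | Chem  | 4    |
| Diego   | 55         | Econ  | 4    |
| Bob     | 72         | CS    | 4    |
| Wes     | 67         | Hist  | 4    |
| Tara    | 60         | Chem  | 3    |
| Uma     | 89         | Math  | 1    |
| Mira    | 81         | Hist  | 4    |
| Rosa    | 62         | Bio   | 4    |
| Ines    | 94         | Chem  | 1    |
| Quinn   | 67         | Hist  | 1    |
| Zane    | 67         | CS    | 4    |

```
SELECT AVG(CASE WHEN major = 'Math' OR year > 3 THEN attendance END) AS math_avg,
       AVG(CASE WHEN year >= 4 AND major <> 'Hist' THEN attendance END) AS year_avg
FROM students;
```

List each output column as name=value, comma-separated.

math_avg=68.2222222222, year_avg=64.2

[math_avg: major = 'Math' OR year > 3]
student=Yara: ✓ → 56
student=Carmen: ✓ → 65
student=Diego: ✓ → 55
student=Bob: ✓ → 72
student=Wes: ✓ → 67
student=Tara: ✗
student=Uma: ✓ → 89
student=Mira: ✓ → 81
student=Rosa: ✓ → 62
student=Ines: ✗
student=Quinn: ✗
student=Zane: ✓ → 67
math_avg = (56 + 65 + 55 + 72 + 67 + 89 + 81 + 62 + 67) / 9 = 68.2222222222
—
[year_avg: year >= 4 AND major <> 'Hist']
student=Yara: ✗
student=Carmen: ✓ → 65
student=Diego: ✓ → 55
student=Bob: ✓ → 72
student=Wes: ✗
student=Tara: ✗
student=Uma: ✗
student=Mira: ✗
student=Rosa: ✓ → 62
student=Ines: ✗
student=Quinn: ✗
student=Zane: ✓ → 67
year_avg = (65 + 55 + 72 + 62 + 67) / 5 = 64.2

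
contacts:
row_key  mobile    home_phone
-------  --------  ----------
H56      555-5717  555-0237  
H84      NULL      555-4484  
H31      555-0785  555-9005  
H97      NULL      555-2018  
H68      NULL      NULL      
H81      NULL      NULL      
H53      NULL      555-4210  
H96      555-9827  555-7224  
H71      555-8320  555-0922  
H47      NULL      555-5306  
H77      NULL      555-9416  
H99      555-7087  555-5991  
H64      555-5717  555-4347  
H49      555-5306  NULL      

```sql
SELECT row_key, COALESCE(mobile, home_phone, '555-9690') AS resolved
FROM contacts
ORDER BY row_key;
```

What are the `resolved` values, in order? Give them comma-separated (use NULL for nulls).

row_key=H31: mobile=555-0785 → 555-0785
row_key=H47: mobile=NULL, home_phone=555-5306 → 555-5306
row_key=H49: mobile=555-5306 → 555-5306
row_key=H53: mobile=NULL, home_phone=555-4210 → 555-4210
row_key=H56: mobile=555-5717 → 555-5717
row_key=H64: mobile=555-5717 → 555-5717
row_key=H68: mobile=NULL, home_phone=NULL, → literal 555-9690 → 555-9690
row_key=H71: mobile=555-8320 → 555-8320
row_key=H77: mobile=NULL, home_phone=555-9416 → 555-9416
row_key=H81: mobile=NULL, home_phone=NULL, → literal 555-9690 → 555-9690
row_key=H84: mobile=NULL, home_phone=555-4484 → 555-4484
row_key=H96: mobile=555-9827 → 555-9827
row_key=H97: mobile=NULL, home_phone=555-2018 → 555-2018
row_key=H99: mobile=555-7087 → 555-7087

555-0785, 555-5306, 555-5306, 555-4210, 555-5717, 555-5717, 555-9690, 555-8320, 555-9416, 555-9690, 555-4484, 555-9827, 555-2018, 555-7087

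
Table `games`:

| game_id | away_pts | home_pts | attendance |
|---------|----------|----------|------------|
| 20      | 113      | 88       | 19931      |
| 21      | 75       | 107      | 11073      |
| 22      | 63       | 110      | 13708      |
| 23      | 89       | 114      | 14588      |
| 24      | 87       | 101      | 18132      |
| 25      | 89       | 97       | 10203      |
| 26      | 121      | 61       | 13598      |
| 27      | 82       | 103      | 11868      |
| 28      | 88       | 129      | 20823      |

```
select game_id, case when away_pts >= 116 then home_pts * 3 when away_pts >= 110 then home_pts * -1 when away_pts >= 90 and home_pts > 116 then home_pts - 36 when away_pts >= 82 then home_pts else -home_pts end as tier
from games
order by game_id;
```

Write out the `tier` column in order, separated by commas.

game_id=20: away_pts >= 110 → -88
game_id=21: ELSE → -107
game_id=22: ELSE → -110
game_id=23: away_pts >= 82 → 114
game_id=24: away_pts >= 82 → 101
game_id=25: away_pts >= 82 → 97
game_id=26: away_pts >= 116 → 183
game_id=27: away_pts >= 82 → 103
game_id=28: away_pts >= 82 → 129

-88, -107, -110, 114, 101, 97, 183, 103, 129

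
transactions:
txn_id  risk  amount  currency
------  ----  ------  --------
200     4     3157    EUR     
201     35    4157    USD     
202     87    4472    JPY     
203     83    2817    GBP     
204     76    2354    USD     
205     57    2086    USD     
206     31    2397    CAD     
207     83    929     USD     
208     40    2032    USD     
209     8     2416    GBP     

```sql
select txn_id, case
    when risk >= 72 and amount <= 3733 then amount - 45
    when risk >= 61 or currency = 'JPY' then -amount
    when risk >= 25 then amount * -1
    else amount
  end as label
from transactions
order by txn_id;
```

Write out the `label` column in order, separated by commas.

txn_id=200: ELSE → 3157
txn_id=201: risk >= 25 → -4157
txn_id=202: risk >= 61 or currency = 'JPY' → -4472
txn_id=203: risk >= 72 and amount <= 3733 → 2772
txn_id=204: risk >= 72 and amount <= 3733 → 2309
txn_id=205: risk >= 25 → -2086
txn_id=206: risk >= 25 → -2397
txn_id=207: risk >= 72 and amount <= 3733 → 884
txn_id=208: risk >= 25 → -2032
txn_id=209: ELSE → 2416

3157, -4157, -4472, 2772, 2309, -2086, -2397, 884, -2032, 2416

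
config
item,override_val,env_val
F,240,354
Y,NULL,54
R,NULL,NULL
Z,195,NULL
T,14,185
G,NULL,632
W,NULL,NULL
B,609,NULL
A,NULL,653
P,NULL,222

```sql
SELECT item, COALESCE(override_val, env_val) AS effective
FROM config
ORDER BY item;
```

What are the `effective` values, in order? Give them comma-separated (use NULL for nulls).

653, 609, 240, 632, 222, NULL, 14, NULL, 54, 195

item=A: override_val=NULL, env_val=653 → 653
item=B: override_val=609 → 609
item=F: override_val=240 → 240
item=G: override_val=NULL, env_val=632 → 632
item=P: override_val=NULL, env_val=222 → 222
item=R: override_val=NULL, env_val=NULL (all NULL) → NULL
item=T: override_val=14 → 14
item=W: override_val=NULL, env_val=NULL (all NULL) → NULL
item=Y: override_val=NULL, env_val=54 → 54
item=Z: override_val=195 → 195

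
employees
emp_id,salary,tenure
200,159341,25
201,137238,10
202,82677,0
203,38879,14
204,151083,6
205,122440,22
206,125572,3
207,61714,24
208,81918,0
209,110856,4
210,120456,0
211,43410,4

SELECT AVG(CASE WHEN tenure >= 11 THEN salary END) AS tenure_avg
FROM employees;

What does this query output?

95593.5

emp_id=200: ✓ → 159341
emp_id=201: ✗
emp_id=202: ✗
emp_id=203: ✓ → 38879
emp_id=204: ✗
emp_id=205: ✓ → 122440
emp_id=206: ✗
emp_id=207: ✓ → 61714
emp_id=208: ✗
emp_id=209: ✗
emp_id=210: ✗
emp_id=211: ✗
tenure_avg = (159341 + 38879 + 122440 + 61714) / 4 = 95593.5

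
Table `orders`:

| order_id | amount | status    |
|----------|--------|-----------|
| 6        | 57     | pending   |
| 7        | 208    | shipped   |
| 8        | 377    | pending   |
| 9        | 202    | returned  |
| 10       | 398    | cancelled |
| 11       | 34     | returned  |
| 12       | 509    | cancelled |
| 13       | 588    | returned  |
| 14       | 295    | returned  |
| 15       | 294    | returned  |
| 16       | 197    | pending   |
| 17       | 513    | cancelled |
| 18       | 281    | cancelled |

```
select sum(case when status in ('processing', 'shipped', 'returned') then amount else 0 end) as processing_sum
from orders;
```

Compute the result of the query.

order_id=6: ✗
order_id=7: ✓ → 208
order_id=8: ✗
order_id=9: ✓ → 202
order_id=10: ✗
order_id=11: ✓ → 34
order_id=12: ✗
order_id=13: ✓ → 588
order_id=14: ✓ → 295
order_id=15: ✓ → 294
order_id=16: ✗
order_id=17: ✗
order_id=18: ✗
processing_sum = 208 + 202 + 34 + 588 + 295 + 294 = 1621

1621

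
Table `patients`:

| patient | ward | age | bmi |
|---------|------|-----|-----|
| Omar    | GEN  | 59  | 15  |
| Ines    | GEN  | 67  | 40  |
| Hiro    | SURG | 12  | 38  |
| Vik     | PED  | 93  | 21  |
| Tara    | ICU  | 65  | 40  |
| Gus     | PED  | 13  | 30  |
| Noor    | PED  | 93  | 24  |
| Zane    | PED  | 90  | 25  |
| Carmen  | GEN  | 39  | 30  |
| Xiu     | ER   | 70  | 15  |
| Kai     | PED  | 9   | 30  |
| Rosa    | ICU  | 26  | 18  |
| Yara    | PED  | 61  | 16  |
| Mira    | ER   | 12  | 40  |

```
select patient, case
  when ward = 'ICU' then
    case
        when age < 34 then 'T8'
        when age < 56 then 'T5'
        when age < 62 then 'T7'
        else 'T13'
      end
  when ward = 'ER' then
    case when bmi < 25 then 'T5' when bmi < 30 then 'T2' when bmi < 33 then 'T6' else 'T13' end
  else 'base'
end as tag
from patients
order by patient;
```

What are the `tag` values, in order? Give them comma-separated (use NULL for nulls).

patient=Carmen: ward='GEN' → outer ELSE → base
patient=Gus: ward='PED' → outer ELSE → base
patient=Hiro: ward='SURG' → outer ELSE → base
patient=Ines: ward='GEN' → outer ELSE → base
patient=Kai: ward='PED' → outer ELSE → base
patient=Mira: ward='ER' → inner[ELSE] → T13
patient=Noor: ward='PED' → outer ELSE → base
patient=Omar: ward='GEN' → outer ELSE → base
patient=Rosa: ward='ICU' → inner[age < 34] → T8
patient=Tara: ward='ICU' → inner[ELSE] → T13
patient=Vik: ward='PED' → outer ELSE → base
patient=Xiu: ward='ER' → inner[bmi < 25] → T5
patient=Yara: ward='PED' → outer ELSE → base
patient=Zane: ward='PED' → outer ELSE → base

base, base, base, base, base, T13, base, base, T8, T13, base, T5, base, base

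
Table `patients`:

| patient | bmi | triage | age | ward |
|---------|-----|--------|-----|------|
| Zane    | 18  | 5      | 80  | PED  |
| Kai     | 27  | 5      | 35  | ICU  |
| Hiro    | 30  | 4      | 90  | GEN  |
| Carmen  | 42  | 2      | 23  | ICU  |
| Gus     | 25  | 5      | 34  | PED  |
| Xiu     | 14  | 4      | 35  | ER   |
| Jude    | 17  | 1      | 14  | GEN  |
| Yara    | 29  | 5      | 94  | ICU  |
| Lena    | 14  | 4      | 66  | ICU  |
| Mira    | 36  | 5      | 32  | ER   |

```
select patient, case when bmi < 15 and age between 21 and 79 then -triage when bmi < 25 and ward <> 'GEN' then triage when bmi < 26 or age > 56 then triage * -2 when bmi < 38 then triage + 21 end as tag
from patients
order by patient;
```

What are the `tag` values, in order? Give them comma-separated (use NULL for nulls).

NULL, -10, -8, -2, 26, -4, 26, -4, -10, 5

patient=Carmen: (no match → NULL) → NULL
patient=Gus: bmi < 26 or age > 56 → -10
patient=Hiro: bmi < 26 or age > 56 → -8
patient=Jude: bmi < 26 or age > 56 → -2
patient=Kai: bmi < 38 → 26
patient=Lena: bmi < 15 and age between 21 and 79 → -4
patient=Mira: bmi < 38 → 26
patient=Xiu: bmi < 15 and age between 21 and 79 → -4
patient=Yara: bmi < 26 or age > 56 → -10
patient=Zane: bmi < 25 and ward <> 'GEN' → 5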